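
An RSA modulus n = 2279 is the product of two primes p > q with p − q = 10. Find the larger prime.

Since p = q + 10, we have 2279 = q(q + 10), so q² + 10q − 2279 = 0.
Discriminant: 10² + 4·2279 = 100 + 9116 = 9216; √9216 = 96.
q = (−10 + 96)/2 = 43, and p = q + 10 = 53.
Check: 43 · 53 = 2279.

53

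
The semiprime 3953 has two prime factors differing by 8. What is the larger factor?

67

Since p = q + 8, we have 3953 = q(q + 8), so q² + 8q − 3953 = 0.
Discriminant: 8² + 4·3953 = 64 + 15812 = 15876; √15876 = 126.
q = (−8 + 126)/2 = 59, and p = q + 8 = 67.
Check: 59 · 67 = 3953.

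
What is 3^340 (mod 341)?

3^1 ≡ 3 (mod 341)
3^2 ≡ 3^2 = 9 ≡ 9 (mod 341)
3^4 ≡ 9^2 = 81 ≡ 81 (mod 341)
3^8 ≡ 81^2 = 6561 ≡ 82 (mod 341)
3^16 ≡ 82^2 = 6724 ≡ 245 (mod 341)
3^32 ≡ 245^2 = 60025 ≡ 9 (mod 341)
3^64 ≡ 9^2 = 81 ≡ 81 (mod 341)
3^128 ≡ 81^2 = 6561 ≡ 82 (mod 341)
3^256 ≡ 82^2 = 6724 ≡ 245 (mod 341)
340 = 256 + 64 + 16 + 4 in binary powers of 2.
So 3^340 ≡ 245 · 81 · 245 · 81 ≡ 56 (mod 341).
Since 56 ≠ 1, base 3 is a Fermat witness: 341 is composite.

56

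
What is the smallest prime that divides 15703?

41

15703 is odd.
Digit sum 16, not divisible by 3.
Ends in 3: not divisible by 5.
7: 15703 = 7·2243 + 2
11: 15703 = 11·1427 + 6
13: 15703 = 13·1207 + 12
17: 15703 = 17·923 + 12
19: 15703 = 19·826 + 9
23: 15703 = 23·682 + 17
29: 15703 = 29·541 + 14
31: 15703 = 31·506 + 17
37: 15703 = 37·424 + 15
41: 15703 = 41·383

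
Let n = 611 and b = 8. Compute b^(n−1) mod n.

155

8^1 ≡ 8 (mod 611)
8^2 ≡ 8^2 = 64 ≡ 64 (mod 611)
8^4 ≡ 64^2 = 4096 ≡ 430 (mod 611)
8^8 ≡ 430^2 = 184900 ≡ 378 (mod 611)
8^16 ≡ 378^2 = 142884 ≡ 521 (mod 611)
8^32 ≡ 521^2 = 271441 ≡ 157 (mod 611)
8^64 ≡ 157^2 = 24649 ≡ 209 (mod 611)
8^128 ≡ 209^2 = 43681 ≡ 300 (mod 611)
8^256 ≡ 300^2 = 90000 ≡ 183 (mod 611)
8^512 ≡ 183^2 = 33489 ≡ 495 (mod 611)
610 = 512 + 64 + 32 + 2 in binary powers of 2.
So 8^610 ≡ 495 · 209 · 157 · 64 ≡ 155 (mod 611).
Since 155 ≠ 1, base 8 is a Fermat witness: 611 is composite.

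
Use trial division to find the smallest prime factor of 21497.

7

21497 is odd.
Digit sum 23, not divisible by 3.
Ends in 7: not divisible by 5.
7: 21497 = 7·3071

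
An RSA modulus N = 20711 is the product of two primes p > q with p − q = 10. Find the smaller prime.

139

Since p = q + 10, we have 20711 = q(q + 10), so q² + 10q − 20711 = 0.
Discriminant: 10² + 4·20711 = 100 + 82844 = 82944; √82944 = 288.
q = (−10 + 288)/2 = 139, and p = q + 10 = 149.
Check: 139 · 149 = 20711.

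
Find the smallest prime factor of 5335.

5335 is odd.
Digit sum 16, not divisible by 3.
Ends in 5: divisible by 5.

5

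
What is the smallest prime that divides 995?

995 is odd.
Digit sum 23, not divisible by 3.
Ends in 5: divisible by 5.

5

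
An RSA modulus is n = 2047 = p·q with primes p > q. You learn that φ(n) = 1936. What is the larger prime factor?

89

φ(n) = (p−1)(q−1) = n − (p+q) + 1, so p + q = 2047 − 1936 + 1 = 112.
p and q are the roots of t² − 112t + 2047 = 0.
Discriminant: 112² − 4·2047 = 12544 − 8188 = 4356; √4356 = 66.
q = (112 − 66)/2 = 23, p = (112 + 66)/2 = 89.
Check: 23 · 89 = 2047.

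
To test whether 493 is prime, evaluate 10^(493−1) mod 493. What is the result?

132

10^1 ≡ 10 (mod 493)
10^2 ≡ 10^2 = 100 ≡ 100 (mod 493)
10^4 ≡ 100^2 = 10000 ≡ 140 (mod 493)
10^8 ≡ 140^2 = 19600 ≡ 373 (mod 493)
10^16 ≡ 373^2 = 139129 ≡ 103 (mod 493)
10^32 ≡ 103^2 = 10609 ≡ 256 (mod 493)
10^64 ≡ 256^2 = 65536 ≡ 460 (mod 493)
10^128 ≡ 460^2 = 211600 ≡ 103 (mod 493)
10^256 ≡ 103^2 = 10609 ≡ 256 (mod 493)
492 = 256 + 128 + 64 + 32 + 8 + 4 in binary powers of 2.
So 10^492 ≡ 256 · 103 · 460 · 256 · 373 · 140 ≡ 132 (mod 493).
Since 132 ≠ 1, base 10 is a Fermat witness: 493 is composite.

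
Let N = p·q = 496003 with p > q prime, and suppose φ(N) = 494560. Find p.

881

φ(n) = (p−1)(q−1) = n − (p+q) + 1, so p + q = 496003 − 494560 + 1 = 1444.
p and q are the roots of t² − 1444t + 496003 = 0.
Discriminant: 1444² − 4·496003 = 2085136 − 1984012 = 101124; √101124 = 318.
q = (1444 − 318)/2 = 563, p = (1444 + 318)/2 = 881.
Check: 563 · 881 = 496003.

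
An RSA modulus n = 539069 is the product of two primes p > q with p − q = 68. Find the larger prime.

Since p = q + 68, we have 539069 = q(q + 68), so q² + 68q − 539069 = 0.
Discriminant: 68² + 4·539069 = 4624 + 2156276 = 2160900; √2160900 = 1470.
q = (−68 + 1470)/2 = 701, and p = q + 68 = 769.
Check: 701 · 769 = 539069.

769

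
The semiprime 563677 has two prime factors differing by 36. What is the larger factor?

Since p = q + 36, we have 563677 = q(q + 36), so q² + 36q − 563677 = 0.
Discriminant: 36² + 4·563677 = 1296 + 2254708 = 2256004; √2256004 = 1502.
q = (−36 + 1502)/2 = 733, and p = q + 36 = 769.
Check: 733 · 769 = 563677.

769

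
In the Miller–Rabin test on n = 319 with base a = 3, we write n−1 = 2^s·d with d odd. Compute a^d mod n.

279

319 − 1 = 318 = 2^1 · 159, so d = 159.
3^1 ≡ 3 (mod 319)
3^2 ≡ 3^2 = 9 ≡ 9 (mod 319)
3^4 ≡ 9^2 = 81 ≡ 81 (mod 319)
3^8 ≡ 81^2 = 6561 ≡ 181 (mod 319)
3^16 ≡ 181^2 = 32761 ≡ 223 (mod 319)
3^32 ≡ 223^2 = 49729 ≡ 284 (mod 319)
3^64 ≡ 284^2 = 80656 ≡ 268 (mod 319)
3^128 ≡ 268^2 = 71824 ≡ 49 (mod 319)
159 = 128 + 16 + 8 + 4 + 2 + 1 in binary powers of 2.
So 3^159 ≡ 49 · 223 · 181 · 81 · 9 · 3 ≡ 279 (mod 319).
Squaring chain: 279; never reaches −1, so base 3 is a Miller–Rabin witness that 319 is composite.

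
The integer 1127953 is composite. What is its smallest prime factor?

1127953 is odd.
Digit sum 28, not divisible by 3.
Ends in 3: not divisible by 5.
7: 1127953 = 7·161136 + 1
11: 1127953 = 11·102541 + 2
13: 1127953 = 13·86765 + 8
17: 1127953 = 17·66350 + 3
19: 1127953 = 19·59365 + 18
23: 1127953 = 23·49041 + 10
29: 1127953 = 29·38894 + 27
31: 1127953 = 31·36385 + 18
37: 1127953 = 37·30485 + 8
41: 1127953 = 41·27511 + 2
43: 1127953 = 43·26231 + 20
47: 1127953 = 47·23999

47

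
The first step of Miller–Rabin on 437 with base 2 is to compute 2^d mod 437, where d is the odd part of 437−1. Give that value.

173

437 − 1 = 436 = 2^2 · 109, so d = 109.
2^1 ≡ 2 (mod 437)
2^2 ≡ 2^2 = 4 ≡ 4 (mod 437)
2^4 ≡ 4^2 = 16 ≡ 16 (mod 437)
2^8 ≡ 16^2 = 256 ≡ 256 (mod 437)
2^16 ≡ 256^2 = 65536 ≡ 423 (mod 437)
2^32 ≡ 423^2 = 178929 ≡ 196 (mod 437)
2^64 ≡ 196^2 = 38416 ≡ 397 (mod 437)
109 = 64 + 32 + 8 + 4 + 1 in binary powers of 2.
So 2^109 ≡ 397 · 196 · 256 · 16 · 2 ≡ 173 (mod 437).
Squaring chain: 173 → 213; never reaches −1, so base 2 is a Miller–Rabin witness that 437 is composite.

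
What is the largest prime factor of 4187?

79

4187 = 53 · 79
79 is prime.
So 4187 = 53 · 79; the largest prime factor is 79.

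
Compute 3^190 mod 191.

3^1 ≡ 3 (mod 191)
3^2 ≡ 3^2 = 9 ≡ 9 (mod 191)
3^4 ≡ 9^2 = 81 ≡ 81 (mod 191)
3^8 ≡ 81^2 = 6561 ≡ 67 (mod 191)
3^16 ≡ 67^2 = 4489 ≡ 96 (mod 191)
3^32 ≡ 96^2 = 9216 ≡ 48 (mod 191)
3^64 ≡ 48^2 = 2304 ≡ 12 (mod 191)
3^128 ≡ 12^2 = 144 ≡ 144 (mod 191)
190 = 128 + 32 + 16 + 8 + 4 + 2 in binary powers of 2.
So 3^190 ≡ 144 · 48 · 96 · 67 · 81 · 9 ≡ 1 (mod 191).
Since the result is 1, base 3 gives no evidence that 191 is composite.

1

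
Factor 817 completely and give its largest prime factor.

817 = 19 · 43
43 is prime.
So 817 = 19 · 43; the largest prime factor is 43.

43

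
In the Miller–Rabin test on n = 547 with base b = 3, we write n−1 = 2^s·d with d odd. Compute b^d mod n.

546

547 − 1 = 546 = 2^1 · 273, so d = 273.
3^1 ≡ 3 (mod 547)
3^2 ≡ 3^2 = 9 ≡ 9 (mod 547)
3^4 ≡ 9^2 = 81 ≡ 81 (mod 547)
3^8 ≡ 81^2 = 6561 ≡ 544 (mod 547)
3^16 ≡ 544^2 = 295936 ≡ 9 (mod 547)
3^32 ≡ 9^2 = 81 ≡ 81 (mod 547)
3^64 ≡ 81^2 = 6561 ≡ 544 (mod 547)
3^128 ≡ 544^2 = 295936 ≡ 9 (mod 547)
3^256 ≡ 9^2 = 81 ≡ 81 (mod 547)
273 = 256 + 16 + 1 in binary powers of 2.
So 3^273 ≡ 81 · 9 · 3 ≡ 546 (mod 547).
Since 3^d ≡ 546 (mod 547), base 3 does not prove 547 composite.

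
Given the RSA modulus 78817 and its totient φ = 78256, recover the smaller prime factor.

φ(n) = (p−1)(q−1) = n − (p+q) + 1, so p + q = 78817 − 78256 + 1 = 562.
p and q are the roots of t² − 562t + 78817 = 0.
Discriminant: 562² − 4·78817 = 315844 − 315268 = 576; √576 = 24.
q = (562 − 24)/2 = 269, p = (562 + 24)/2 = 293.
Check: 269 · 293 = 78817.

269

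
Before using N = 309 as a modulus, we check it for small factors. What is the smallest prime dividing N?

309 is odd.
Digit sum 12, divisible by 3.

3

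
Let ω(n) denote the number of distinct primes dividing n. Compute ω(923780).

923780 = 2^2 · 230945
230945 = 5 · 46189
46189 = 11 · 4199
4199 = 13 · 323
323 = 17 · 19
923780 = 2^2 · 5 · 11 · 13 · 17 · 19, which has 6 distinct prime factors.

6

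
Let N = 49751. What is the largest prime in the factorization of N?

49751 = 13 · 3827
3827 = 43 · 89
89 is prime.
So 49751 = 13 · 43 · 89; the largest prime factor is 89.

89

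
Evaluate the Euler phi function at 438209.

Factor: 438209 = 17 · 149 · 173.
φ(438209) = (17−1) · (149−1) · (173−1) = 16 · 148 · 172 = 407296.

407296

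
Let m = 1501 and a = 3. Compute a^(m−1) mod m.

539

3^1 ≡ 3 (mod 1501)
3^2 ≡ 3^2 = 9 ≡ 9 (mod 1501)
3^4 ≡ 9^2 = 81 ≡ 81 (mod 1501)
3^8 ≡ 81^2 = 6561 ≡ 557 (mod 1501)
3^16 ≡ 557^2 = 310249 ≡ 1043 (mod 1501)
3^32 ≡ 1043^2 = 1087849 ≡ 1125 (mod 1501)
3^64 ≡ 1125^2 = 1265625 ≡ 282 (mod 1501)
3^128 ≡ 282^2 = 79524 ≡ 1472 (mod 1501)
3^256 ≡ 1472^2 = 2166784 ≡ 841 (mod 1501)
3^512 ≡ 841^2 = 707281 ≡ 310 (mod 1501)
3^1024 ≡ 310^2 = 96100 ≡ 36 (mod 1501)
1500 = 1024 + 256 + 128 + 64 + 16 + 8 + 4 in binary powers of 2.
So 3^1500 ≡ 36 · 841 · 1472 · 282 · 1043 · 557 · 81 ≡ 539 (mod 1501).
Since 539 ≠ 1, base 3 is a Fermat witness: 1501 is composite.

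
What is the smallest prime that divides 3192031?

3192031 is odd.
Digit sum 19, not divisible by 3.
Ends in 1: not divisible by 5.
7: 3192031 = 7·456004 + 3
11: 3192031 = 11·290184 + 7
13: 3192031 = 13·245540 + 11
17: 3192031 = 17·187766 + 9
19: 3192031 = 19·168001 + 12
23: 3192031 = 23·138783 + 22
29: 3192031 = 29·110070 + 1
31: 3192031 = 31·102968 + 23
37: 3192031 = 37·86271 + 4
41: 3192031 = 41·77854 + 17
43: 3192031 = 43·74233 + 12
47: 3192031 = 47·67915 + 26
53: 3192031 = 53·60227

53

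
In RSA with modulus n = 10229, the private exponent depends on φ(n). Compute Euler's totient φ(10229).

Factor: 10229 = 53 · 193.
φ(10229) = (53−1) · (193−1) = 52 · 192 = 9984.

9984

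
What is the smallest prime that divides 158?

158 is even: 2 divides it.

2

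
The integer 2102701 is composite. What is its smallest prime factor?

2102701 is odd.
Digit sum 13, not divisible by 3.
Ends in 1: not divisible by 5.
7: 2102701 = 7·300385 + 6
11: 2102701 = 11·191154 + 7
13: 2102701 = 13·161746 + 3
17: 2102701 = 17·123688 + 5
19: 2102701 = 19·110668 + 9
23: 2102701 = 23·91421 + 18
29: 2102701 = 29·72506 + 27
31: 2102701 = 31·67829 + 2
37: 2102701 = 37·56829 + 28
41: 2102701 = 41·51285 + 16
43: 2102701 = 43·48900 + 1
47: 2102701 = 47·44738 + 15
53: 2102701 = 53·39673 + 32
59: 2102701 = 59·35639

59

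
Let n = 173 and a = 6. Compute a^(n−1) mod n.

6^1 ≡ 6 (mod 173)
6^2 ≡ 6^2 = 36 ≡ 36 (mod 173)
6^4 ≡ 36^2 = 1296 ≡ 85 (mod 173)
6^8 ≡ 85^2 = 7225 ≡ 132 (mod 173)
6^16 ≡ 132^2 = 17424 ≡ 124 (mod 173)
6^32 ≡ 124^2 = 15376 ≡ 152 (mod 173)
6^64 ≡ 152^2 = 23104 ≡ 95 (mod 173)
6^128 ≡ 95^2 = 9025 ≡ 29 (mod 173)
172 = 128 + 32 + 8 + 4 in binary powers of 2.
So 6^172 ≡ 29 · 152 · 132 · 85 ≡ 1 (mod 173).
Since the result is 1, base 6 gives no evidence that 173 is composite.

1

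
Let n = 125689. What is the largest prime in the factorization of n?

125689 = 37 · 3397
3397 = 43 · 79
79 is prime.
So 125689 = 37 · 43 · 79; the largest prime factor is 79.

79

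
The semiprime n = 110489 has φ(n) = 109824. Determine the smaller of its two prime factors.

φ(n) = (p−1)(q−1) = n − (p+q) + 1, so p + q = 110489 − 109824 + 1 = 666.
p and q are the roots of t² − 666t + 110489 = 0.
Discriminant: 666² − 4·110489 = 443556 − 441956 = 1600; √1600 = 40.
q = (666 − 40)/2 = 313, p = (666 + 40)/2 = 353.
Check: 313 · 353 = 110489.

313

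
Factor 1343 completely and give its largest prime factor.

1343 = 17 · 79
79 is prime.
So 1343 = 17 · 79; the largest prime factor is 79.

79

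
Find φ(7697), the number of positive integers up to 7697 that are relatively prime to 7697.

Factor: 7697 = 43 · 179.
φ(7697) = (43−1) · (179−1) = 42 · 178 = 7476.

7476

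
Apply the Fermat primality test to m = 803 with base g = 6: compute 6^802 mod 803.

641

6^1 ≡ 6 (mod 803)
6^2 ≡ 6^2 = 36 ≡ 36 (mod 803)
6^4 ≡ 36^2 = 1296 ≡ 493 (mod 803)
6^8 ≡ 493^2 = 243049 ≡ 543 (mod 803)
6^16 ≡ 543^2 = 294849 ≡ 148 (mod 803)
6^32 ≡ 148^2 = 21904 ≡ 223 (mod 803)
6^64 ≡ 223^2 = 49729 ≡ 746 (mod 803)
6^128 ≡ 746^2 = 556516 ≡ 37 (mod 803)
6^256 ≡ 37^2 = 1369 ≡ 566 (mod 803)
6^512 ≡ 566^2 = 320356 ≡ 762 (mod 803)
802 = 512 + 256 + 32 + 2 in binary powers of 2.
So 6^802 ≡ 762 · 566 · 223 · 36 ≡ 641 (mod 803).
Since 641 ≠ 1, base 6 is a Fermat witness: 803 is composite.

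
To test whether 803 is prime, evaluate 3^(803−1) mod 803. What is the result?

3^1 ≡ 3 (mod 803)
3^2 ≡ 3^2 = 9 ≡ 9 (mod 803)
3^4 ≡ 9^2 = 81 ≡ 81 (mod 803)
3^8 ≡ 81^2 = 6561 ≡ 137 (mod 803)
3^16 ≡ 137^2 = 18769 ≡ 300 (mod 803)
3^32 ≡ 300^2 = 90000 ≡ 64 (mod 803)
3^64 ≡ 64^2 = 4096 ≡ 81 (mod 803)
3^128 ≡ 81^2 = 6561 ≡ 137 (mod 803)
3^256 ≡ 137^2 = 18769 ≡ 300 (mod 803)
3^512 ≡ 300^2 = 90000 ≡ 64 (mod 803)
802 = 512 + 256 + 32 + 2 in binary powers of 2.
So 3^802 ≡ 64 · 300 · 64 · 9 ≡ 284 (mod 803).
Since 284 ≠ 1, base 3 is a Fermat witness: 803 is composite.

284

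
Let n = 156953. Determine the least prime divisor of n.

156953 is odd.
Digit sum 29, not divisible by 3.
Ends in 3: not divisible by 5.
7: 156953 = 7·22421 + 6
11: 156953 = 11·14268 + 5
13: 156953 = 13·12073 + 4
17: 156953 = 17·9232 + 9
19: 156953 = 19·8260 + 13
23: 156953 = 23·6824 + 1
29: 156953 = 29·5412 + 5
31: 156953 = 31·5063

31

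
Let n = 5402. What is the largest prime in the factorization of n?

73

5402 = 2 · 2701
2701 = 37 · 73
73 is prime.
So 5402 = 2 · 37 · 73; the largest prime factor is 73.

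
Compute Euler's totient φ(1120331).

1086912

Factor: 1120331 = 73 · 103 · 149.
φ(1120331) = (73−1) · (103−1) · (149−1) = 72 · 102 · 148 = 1086912.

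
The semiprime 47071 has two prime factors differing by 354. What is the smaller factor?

103

Since p = q + 354, we have 47071 = q(q + 354), so q² + 354q − 47071 = 0.
Discriminant: 354² + 4·47071 = 125316 + 188284 = 313600; √313600 = 560.
q = (−354 + 560)/2 = 103, and p = q + 354 = 457.
Check: 103 · 457 = 47071.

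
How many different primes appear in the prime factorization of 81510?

6

81510 = 2 · 40755
40755 = 3 · 13585
13585 = 5 · 2717
2717 = 11 · 247
247 = 13 · 19
81510 = 2 · 3 · 5 · 11 · 13 · 19, which has 6 distinct prime factors.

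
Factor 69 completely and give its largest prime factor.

69 = 3 · 23
23 is prime.
So 69 = 3 · 23; the largest prime factor is 23.

23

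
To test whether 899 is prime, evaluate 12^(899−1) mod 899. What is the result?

231

12^1 ≡ 12 (mod 899)
12^2 ≡ 12^2 = 144 ≡ 144 (mod 899)
12^4 ≡ 144^2 = 20736 ≡ 59 (mod 899)
12^8 ≡ 59^2 = 3481 ≡ 784 (mod 899)
12^16 ≡ 784^2 = 614656 ≡ 639 (mod 899)
12^32 ≡ 639^2 = 408321 ≡ 175 (mod 899)
12^64 ≡ 175^2 = 30625 ≡ 59 (mod 899)
12^128 ≡ 59^2 = 3481 ≡ 784 (mod 899)
12^256 ≡ 784^2 = 614656 ≡ 639 (mod 899)
12^512 ≡ 639^2 = 408321 ≡ 175 (mod 899)
898 = 512 + 256 + 128 + 2 in binary powers of 2.
So 12^898 ≡ 175 · 639 · 784 · 144 ≡ 231 (mod 899).
Since 231 ≠ 1, base 12 is a Fermat witness: 899 is composite.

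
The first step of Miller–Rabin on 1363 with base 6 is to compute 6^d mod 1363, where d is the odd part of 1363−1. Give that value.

1363 − 1 = 1362 = 2^1 · 681, so d = 681.
6^1 ≡ 6 (mod 1363)
6^2 ≡ 6^2 = 36 ≡ 36 (mod 1363)
6^4 ≡ 36^2 = 1296 ≡ 1296 (mod 1363)
6^8 ≡ 1296^2 = 1679616 ≡ 400 (mod 1363)
6^16 ≡ 400^2 = 160000 ≡ 529 (mod 1363)
6^32 ≡ 529^2 = 279841 ≡ 426 (mod 1363)
6^64 ≡ 426^2 = 181476 ≡ 197 (mod 1363)
6^128 ≡ 197^2 = 38809 ≡ 645 (mod 1363)
6^256 ≡ 645^2 = 416025 ≡ 310 (mod 1363)
6^512 ≡ 310^2 = 96100 ≡ 690 (mod 1363)
681 = 512 + 128 + 32 + 8 + 1 in binary powers of 2.
So 6^681 ≡ 690 · 645 · 426 · 400 · 6 ≡ 486 (mod 1363).
Squaring chain: 486; never reaches −1, so base 6 is a Miller–Rabin witness that 1363 is composite.

486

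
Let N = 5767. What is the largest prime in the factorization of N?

5767 = 73 · 79
79 is prime.
So 5767 = 73 · 79; the largest prime factor is 79.

79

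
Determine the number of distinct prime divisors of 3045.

4

3045 = 3 · 1015
1015 = 5 · 203
203 = 7 · 29
3045 = 3 · 5 · 7 · 29, which has 4 distinct prime factors.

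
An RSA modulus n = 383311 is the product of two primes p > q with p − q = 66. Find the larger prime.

653

Since p = q + 66, we have 383311 = q(q + 66), so q² + 66q − 383311 = 0.
Discriminant: 66² + 4·383311 = 4356 + 1533244 = 1537600; √1537600 = 1240.
q = (−66 + 1240)/2 = 587, and p = q + 66 = 653.
Check: 587 · 653 = 383311.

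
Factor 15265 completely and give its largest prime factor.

15265 = 5 · 3053
3053 = 43 · 71
71 is prime.
So 15265 = 5 · 43 · 71; the largest prime factor is 71.

71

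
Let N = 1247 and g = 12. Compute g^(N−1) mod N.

608

12^1 ≡ 12 (mod 1247)
12^2 ≡ 12^2 = 144 ≡ 144 (mod 1247)
12^4 ≡ 144^2 = 20736 ≡ 784 (mod 1247)
12^8 ≡ 784^2 = 614656 ≡ 1132 (mod 1247)
12^16 ≡ 1132^2 = 1281424 ≡ 755 (mod 1247)
12^32 ≡ 755^2 = 570025 ≡ 146 (mod 1247)
12^64 ≡ 146^2 = 21316 ≡ 117 (mod 1247)
12^128 ≡ 117^2 = 13689 ≡ 1219 (mod 1247)
12^256 ≡ 1219^2 = 1485961 ≡ 784 (mod 1247)
12^512 ≡ 784^2 = 614656 ≡ 1132 (mod 1247)
12^1024 ≡ 1132^2 = 1281424 ≡ 755 (mod 1247)
1246 = 1024 + 128 + 64 + 16 + 8 + 4 + 2 in binary powers of 2.
So 12^1246 ≡ 755 · 1219 · 117 · 755 · 1132 · 784 · 144 ≡ 608 (mod 1247).
Since 608 ≠ 1, base 12 is a Fermat witness: 1247 is composite.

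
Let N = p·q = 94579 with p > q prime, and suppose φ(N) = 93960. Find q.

271

φ(n) = (p−1)(q−1) = n − (p+q) + 1, so p + q = 94579 − 93960 + 1 = 620.
p and q are the roots of t² − 620t + 94579 = 0.
Discriminant: 620² − 4·94579 = 384400 − 378316 = 6084; √6084 = 78.
q = (620 − 78)/2 = 271, p = (620 + 78)/2 = 349.
Check: 271 · 349 = 94579.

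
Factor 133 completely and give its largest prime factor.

19

133 = 7 · 19
19 is prime.
So 133 = 7 · 19; the largest prime factor is 19.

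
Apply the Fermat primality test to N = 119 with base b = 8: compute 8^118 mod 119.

106

8^1 ≡ 8 (mod 119)
8^2 ≡ 8^2 = 64 ≡ 64 (mod 119)
8^4 ≡ 64^2 = 4096 ≡ 50 (mod 119)
8^8 ≡ 50^2 = 2500 ≡ 1 (mod 119)
8^16 ≡ 1^2 = 1 ≡ 1 (mod 119)
8^32 ≡ 1^2 = 1 ≡ 1 (mod 119)
8^64 ≡ 1^2 = 1 ≡ 1 (mod 119)
118 = 64 + 32 + 16 + 4 + 2 in binary powers of 2.
So 8^118 ≡ 1 · 1 · 1 · 50 · 64 ≡ 106 (mod 119).
Since 106 ≠ 1, base 8 is a Fermat witness: 119 is composite.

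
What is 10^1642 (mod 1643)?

1043

10^1 ≡ 10 (mod 1643)
10^2 ≡ 10^2 = 100 ≡ 100 (mod 1643)
10^4 ≡ 100^2 = 10000 ≡ 142 (mod 1643)
10^8 ≡ 142^2 = 20164 ≡ 448 (mod 1643)
10^16 ≡ 448^2 = 200704 ≡ 258 (mod 1643)
10^32 ≡ 258^2 = 66564 ≡ 844 (mod 1643)
10^64 ≡ 844^2 = 712336 ≡ 917 (mod 1643)
10^128 ≡ 917^2 = 840889 ≡ 1316 (mod 1643)
10^256 ≡ 1316^2 = 1731856 ≡ 134 (mod 1643)
10^512 ≡ 134^2 = 17956 ≡ 1526 (mod 1643)
10^1024 ≡ 1526^2 = 2328676 ≡ 545 (mod 1643)
1642 = 1024 + 512 + 64 + 32 + 8 + 2 in binary powers of 2.
So 10^1642 ≡ 545 · 1526 · 917 · 844 · 448 · 100 ≡ 1043 (mod 1643).
Since 1043 ≠ 1, base 10 is a Fermat witness: 1643 is composite.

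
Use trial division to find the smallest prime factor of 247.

13

247 is odd.
Digit sum 13, not divisible by 3.
Ends in 7: not divisible by 5.
7: 247 = 7·35 + 2
11: 247 = 11·22 + 5
13: 247 = 13·19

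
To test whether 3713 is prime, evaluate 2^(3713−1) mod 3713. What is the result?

1076

2^1 ≡ 2 (mod 3713)
2^2 ≡ 2^2 = 4 ≡ 4 (mod 3713)
2^4 ≡ 4^2 = 16 ≡ 16 (mod 3713)
2^8 ≡ 16^2 = 256 ≡ 256 (mod 3713)
2^16 ≡ 256^2 = 65536 ≡ 2415 (mod 3713)
2^32 ≡ 2415^2 = 5832225 ≡ 2815 (mod 3713)
2^64 ≡ 2815^2 = 7924225 ≡ 683 (mod 3713)
2^128 ≡ 683^2 = 466489 ≡ 2364 (mod 3713)
2^256 ≡ 2364^2 = 5588496 ≡ 431 (mod 3713)
2^512 ≡ 431^2 = 185761 ≡ 111 (mod 3713)
2^1024 ≡ 111^2 = 12321 ≡ 1182 (mod 3713)
2^2048 ≡ 1182^2 = 1397124 ≡ 1036 (mod 3713)
3712 = 2048 + 1024 + 512 + 128 in binary powers of 2.
So 2^3712 ≡ 1036 · 1182 · 111 · 2364 ≡ 1076 (mod 3713).
Since 1076 ≠ 1, base 2 is a Fermat witness: 3713 is composite.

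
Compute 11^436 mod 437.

315

11^1 ≡ 11 (mod 437)
11^2 ≡ 11^2 = 121 ≡ 121 (mod 437)
11^4 ≡ 121^2 = 14641 ≡ 220 (mod 437)
11^8 ≡ 220^2 = 48400 ≡ 330 (mod 437)
11^16 ≡ 330^2 = 108900 ≡ 87 (mod 437)
11^32 ≡ 87^2 = 7569 ≡ 140 (mod 437)
11^64 ≡ 140^2 = 19600 ≡ 372 (mod 437)
11^128 ≡ 372^2 = 138384 ≡ 292 (mod 437)
11^256 ≡ 292^2 = 85264 ≡ 49 (mod 437)
436 = 256 + 128 + 32 + 16 + 4 in binary powers of 2.
So 11^436 ≡ 49 · 292 · 140 · 87 · 220 ≡ 315 (mod 437).
Since 315 ≠ 1, base 11 is a Fermat witness: 437 is composite.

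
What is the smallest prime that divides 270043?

23

270043 is odd.
Digit sum 16, not divisible by 3.
Ends in 3: not divisible by 5.
7: 270043 = 7·38577 + 4
11: 270043 = 11·24549 + 4
13: 270043 = 13·20772 + 7
17: 270043 = 17·15884 + 15
19: 270043 = 19·14212 + 15
23: 270043 = 23·11741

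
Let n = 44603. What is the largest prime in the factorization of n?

73

44603 = 13 · 3431
3431 = 47 · 73
73 is prime.
So 44603 = 13 · 47 · 73; the largest prime factor is 73.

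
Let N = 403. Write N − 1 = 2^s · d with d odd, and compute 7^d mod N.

190

403 − 1 = 402 = 2^1 · 201, so d = 201.
7^1 ≡ 7 (mod 403)
7^2 ≡ 7^2 = 49 ≡ 49 (mod 403)
7^4 ≡ 49^2 = 2401 ≡ 386 (mod 403)
7^8 ≡ 386^2 = 148996 ≡ 289 (mod 403)
7^16 ≡ 289^2 = 83521 ≡ 100 (mod 403)
7^32 ≡ 100^2 = 10000 ≡ 328 (mod 403)
7^64 ≡ 328^2 = 107584 ≡ 386 (mod 403)
7^128 ≡ 386^2 = 148996 ≡ 289 (mod 403)
201 = 128 + 64 + 8 + 1 in binary powers of 2.
So 7^201 ≡ 289 · 386 · 289 · 7 ≡ 190 (mod 403).
Squaring chain: 190; never reaches −1, so base 7 is a Miller–Rabin witness that 403 is composite.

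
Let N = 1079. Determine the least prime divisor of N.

1079 is odd.
Digit sum 17, not divisible by 3.
Ends in 9: not divisible by 5.
7: 1079 = 7·154 + 1
11: 1079 = 11·98 + 1
13: 1079 = 13·83

13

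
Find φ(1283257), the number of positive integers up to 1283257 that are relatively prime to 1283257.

1244160

Factor: 1283257 = 61 · 109 · 193.
φ(1283257) = (61−1) · (109−1) · (193−1) = 60 · 108 · 192 = 1244160.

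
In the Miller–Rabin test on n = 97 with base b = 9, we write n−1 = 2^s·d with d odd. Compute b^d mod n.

50

97 − 1 = 96 = 2^5 · 3, so d = 3.
9^1 ≡ 9 (mod 97)
9^2 ≡ 9^2 = 81 ≡ 81 (mod 97)
3 = 2 + 1 in binary powers of 2.
So 9^3 ≡ 81 · 9 ≡ 50 (mod 97).
Squaring chain: 50 → 75 → 96 → 1 → 1; reaches −1, so base 9 does not prove 97 composite.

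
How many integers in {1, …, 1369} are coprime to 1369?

Factor: 1369 = 37^2.
φ(1369) = 37^1·(37−1) = 1332.

1332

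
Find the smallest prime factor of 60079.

60079 is odd.
Digit sum 22, not divisible by 3.
Ends in 9: not divisible by 5.
7: 60079 = 7·8582 + 5
11: 60079 = 11·5461 + 8
13: 60079 = 13·4621 + 6
17: 60079 = 17·3534 + 1
19: 60079 = 19·3162 + 1
23: 60079 = 23·2612 + 3
29: 60079 = 29·2071 + 20
31: 60079 = 31·1938 + 1
37: 60079 = 37·1623 + 28
41: 60079 = 41·1465 + 14
43: 60079 = 43·1397 + 8
47: 60079 = 47·1278 + 13
53: 60079 = 53·1133 + 30
59: 60079 = 59·1018 + 17
61: 60079 = 61·984 + 55
67: 60079 = 67·896 + 47
71: 60079 = 71·846 + 13
73: 60079 = 73·823

73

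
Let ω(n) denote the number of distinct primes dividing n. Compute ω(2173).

2173 = 41 · 53
2173 = 41 · 53, which has 2 distinct prime factors.

2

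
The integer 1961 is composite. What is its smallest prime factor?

1961 is odd.
Digit sum 17, not divisible by 3.
Ends in 1: not divisible by 5.
7: 1961 = 7·280 + 1
11: 1961 = 11·178 + 3
13: 1961 = 13·150 + 11
17: 1961 = 17·115 + 6
19: 1961 = 19·103 + 4
23: 1961 = 23·85 + 6
29: 1961 = 29·67 + 18
31: 1961 = 31·63 + 8
37: 1961 = 37·53

37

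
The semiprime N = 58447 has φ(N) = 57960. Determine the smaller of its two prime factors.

φ(n) = (p−1)(q−1) = n − (p+q) + 1, so p + q = 58447 − 57960 + 1 = 488.
p and q are the roots of t² − 488t + 58447 = 0.
Discriminant: 488² − 4·58447 = 238144 − 233788 = 4356; √4356 = 66.
q = (488 − 66)/2 = 211, p = (488 + 66)/2 = 277.
Check: 211 · 277 = 58447.

211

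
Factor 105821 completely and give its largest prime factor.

105821 = 29 · 3649
3649 = 41 · 89
89 is prime.
So 105821 = 29 · 41 · 89; the largest prime factor is 89.

89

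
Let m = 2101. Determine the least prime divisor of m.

11

2101 is odd.
Digit sum 4, not divisible by 3.
Ends in 1: not divisible by 5.
7: 2101 = 7·300 + 1
11: 2101 = 11·191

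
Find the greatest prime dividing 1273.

1273 = 19 · 67
67 is prime.
So 1273 = 19 · 67; the largest prime factor is 67.

67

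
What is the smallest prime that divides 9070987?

9070987 is odd.
Digit sum 40, not divisible by 3.
Ends in 7: not divisible by 5.
7: 9070987 = 7·1295855 + 2
11: 9070987 = 11·824635 + 2
13: 9070987 = 13·697768 + 3
17: 9070987 = 17·533587 + 8
19: 9070987 = 19·477420 + 7
23: 9070987 = 23·394390 + 17
29: 9070987 = 29·312792 + 19
31: 9070987 = 31·292612 + 15
37: 9070987 = 37·245161 + 30
41: 9070987 = 41·221243 + 24
43: 9070987 = 43·210953 + 8
47: 9070987 = 47·192999 + 34
53: 9070987 = 53·171150 + 37
59: 9070987 = 59·153745 + 32
61: 9070987 = 61·148704 + 43
67: 9070987 = 67·135387 + 58
71: 9070987 = 71·127760 + 27
73: 9070987 = 73·124260 + 7
79: 9070987 = 79·114822 + 49
83: 9070987 = 83·109289

83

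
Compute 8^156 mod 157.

8^1 ≡ 8 (mod 157)
8^2 ≡ 8^2 = 64 ≡ 64 (mod 157)
8^4 ≡ 64^2 = 4096 ≡ 14 (mod 157)
8^8 ≡ 14^2 = 196 ≡ 39 (mod 157)
8^16 ≡ 39^2 = 1521 ≡ 108 (mod 157)
8^32 ≡ 108^2 = 11664 ≡ 46 (mod 157)
8^64 ≡ 46^2 = 2116 ≡ 75 (mod 157)
8^128 ≡ 75^2 = 5625 ≡ 130 (mod 157)
156 = 128 + 16 + 8 + 4 in binary powers of 2.
So 8^156 ≡ 130 · 108 · 39 · 14 ≡ 1 (mod 157).
Since the result is 1, base 8 gives no evidence that 157 is composite.

1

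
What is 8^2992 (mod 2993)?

8^1 ≡ 8 (mod 2993)
8^2 ≡ 8^2 = 64 ≡ 64 (mod 2993)
8^4 ≡ 64^2 = 4096 ≡ 1103 (mod 2993)
8^8 ≡ 1103^2 = 1216609 ≡ 1451 (mod 2993)
8^16 ≡ 1451^2 = 2105401 ≡ 1322 (mod 2993)
8^32 ≡ 1322^2 = 1747684 ≡ 2765 (mod 2993)
8^64 ≡ 2765^2 = 7645225 ≡ 1103 (mod 2993)
8^128 ≡ 1103^2 = 1216609 ≡ 1451 (mod 2993)
8^256 ≡ 1451^2 = 2105401 ≡ 1322 (mod 2993)
8^512 ≡ 1322^2 = 1747684 ≡ 2765 (mod 2993)
8^1024 ≡ 2765^2 = 7645225 ≡ 1103 (mod 2993)
8^2048 ≡ 1103^2 = 1216609 ≡ 1451 (mod 2993)
2992 = 2048 + 512 + 256 + 128 + 32 + 16 in binary powers of 2.
So 8^2992 ≡ 1451 · 2765 · 1322 · 1451 · 2765 · 1322 ≡ 592 (mod 2993).
Since 592 ≠ 1, base 8 is a Fermat witness: 2993 is composite.

592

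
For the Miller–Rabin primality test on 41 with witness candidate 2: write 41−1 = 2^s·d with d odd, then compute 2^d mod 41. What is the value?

41 − 1 = 40 = 2^3 · 5, so d = 5.
2^1 ≡ 2 (mod 41)
2^2 ≡ 2^2 = 4 ≡ 4 (mod 41)
2^4 ≡ 4^2 = 16 ≡ 16 (mod 41)
5 = 4 + 1 in binary powers of 2.
So 2^5 ≡ 16 · 2 ≡ 32 (mod 41).
Squaring chain: 32 → 40 → 1; reaches −1, so base 2 does not prove 41 composite.

32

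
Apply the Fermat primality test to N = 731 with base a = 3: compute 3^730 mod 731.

3^1 ≡ 3 (mod 731)
3^2 ≡ 3^2 = 9 ≡ 9 (mod 731)
3^4 ≡ 9^2 = 81 ≡ 81 (mod 731)
3^8 ≡ 81^2 = 6561 ≡ 713 (mod 731)
3^16 ≡ 713^2 = 508369 ≡ 324 (mod 731)
3^32 ≡ 324^2 = 104976 ≡ 443 (mod 731)
3^64 ≡ 443^2 = 196249 ≡ 341 (mod 731)
3^128 ≡ 341^2 = 116281 ≡ 52 (mod 731)
3^256 ≡ 52^2 = 2704 ≡ 511 (mod 731)
3^512 ≡ 511^2 = 261121 ≡ 154 (mod 731)
730 = 512 + 128 + 64 + 16 + 8 + 2 in binary powers of 2.
So 3^730 ≡ 154 · 52 · 341 · 324 · 713 · 9 ≡ 195 (mod 731).
Since 195 ≠ 1, base 3 is a Fermat witness: 731 is composite.

195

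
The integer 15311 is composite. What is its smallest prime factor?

15311 is odd.
Digit sum 11, not divisible by 3.
Ends in 1: not divisible by 5.
7: 15311 = 7·2187 + 2
11: 15311 = 11·1391 + 10
13: 15311 = 13·1177 + 10
17: 15311 = 17·900 + 11
19: 15311 = 19·805 + 16
23: 15311 = 23·665 + 16
29: 15311 = 29·527 + 28
31: 15311 = 31·493 + 28
37: 15311 = 37·413 + 30
41: 15311 = 41·373 + 18
43: 15311 = 43·356 + 3
47: 15311 = 47·325 + 36
53: 15311 = 53·288 + 47
59: 15311 = 59·259 + 30
61: 15311 = 61·251

61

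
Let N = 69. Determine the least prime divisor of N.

69 is odd.
Digit sum 15, divisible by 3.

3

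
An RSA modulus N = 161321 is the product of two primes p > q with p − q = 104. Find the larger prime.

457

Since p = q + 104, we have 161321 = q(q + 104), so q² + 104q − 161321 = 0.
Discriminant: 104² + 4·161321 = 10816 + 645284 = 656100; √656100 = 810.
q = (−104 + 810)/2 = 353, and p = q + 104 = 457.
Check: 353 · 457 = 161321.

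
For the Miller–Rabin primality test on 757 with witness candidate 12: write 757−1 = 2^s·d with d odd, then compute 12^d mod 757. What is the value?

757 − 1 = 756 = 2^2 · 189, so d = 189.
12^1 ≡ 12 (mod 757)
12^2 ≡ 12^2 = 144 ≡ 144 (mod 757)
12^4 ≡ 144^2 = 20736 ≡ 297 (mod 757)
12^8 ≡ 297^2 = 88209 ≡ 397 (mod 757)
12^16 ≡ 397^2 = 157609 ≡ 153 (mod 757)
12^32 ≡ 153^2 = 23409 ≡ 699 (mod 757)
12^64 ≡ 699^2 = 488601 ≡ 336 (mod 757)
12^128 ≡ 336^2 = 112896 ≡ 103 (mod 757)
189 = 128 + 32 + 16 + 8 + 4 + 1 in binary powers of 2.
So 12^189 ≡ 103 · 699 · 153 · 397 · 297 · 12 ≡ 756 (mod 757).
Since 12^d ≡ 756 (mod 757), base 12 does not prove 757 composite.

756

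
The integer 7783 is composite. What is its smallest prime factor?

43

7783 is odd.
Digit sum 25, not divisible by 3.
Ends in 3: not divisible by 5.
7: 7783 = 7·1111 + 6
11: 7783 = 11·707 + 6
13: 7783 = 13·598 + 9
17: 7783 = 17·457 + 14
19: 7783 = 19·409 + 12
23: 7783 = 23·338 + 9
29: 7783 = 29·268 + 11
31: 7783 = 31·251 + 2
37: 7783 = 37·210 + 13
41: 7783 = 41·189 + 34
43: 7783 = 43·181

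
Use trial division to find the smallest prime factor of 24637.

24637 is odd.
Digit sum 22, not divisible by 3.
Ends in 7: not divisible by 5.
7: 24637 = 7·3519 + 4
11: 24637 = 11·2239 + 8
13: 24637 = 13·1895 + 2
17: 24637 = 17·1449 + 4
19: 24637 = 19·1296 + 13
23: 24637 = 23·1071 + 4
29: 24637 = 29·849 + 16
31: 24637 = 31·794 + 23
37: 24637 = 37·665 + 32
41: 24637 = 41·600 + 37
43: 24637 = 43·572 + 41
47: 24637 = 47·524 + 9
53: 24637 = 53·464 + 45
59: 24637 = 59·417 + 34
61: 24637 = 61·403 + 54
67: 24637 = 67·367 + 48
71: 24637 = 71·347

71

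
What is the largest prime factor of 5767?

79

5767 = 73 · 79
79 is prime.
So 5767 = 73 · 79; the largest prime factor is 79.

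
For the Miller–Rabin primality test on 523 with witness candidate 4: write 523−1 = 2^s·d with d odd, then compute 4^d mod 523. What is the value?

1

523 − 1 = 522 = 2^1 · 261, so d = 261.
4^1 ≡ 4 (mod 523)
4^2 ≡ 4^2 = 16 ≡ 16 (mod 523)
4^4 ≡ 16^2 = 256 ≡ 256 (mod 523)
4^8 ≡ 256^2 = 65536 ≡ 161 (mod 523)
4^16 ≡ 161^2 = 25921 ≡ 294 (mod 523)
4^32 ≡ 294^2 = 86436 ≡ 141 (mod 523)
4^64 ≡ 141^2 = 19881 ≡ 7 (mod 523)
4^128 ≡ 7^2 = 49 ≡ 49 (mod 523)
4^256 ≡ 49^2 = 2401 ≡ 309 (mod 523)
261 = 256 + 4 + 1 in binary powers of 2.
So 4^261 ≡ 309 · 256 · 4 ≡ 1 (mod 523).
Since 4^d ≡ 1 (mod 523), base 4 does not prove 523 composite.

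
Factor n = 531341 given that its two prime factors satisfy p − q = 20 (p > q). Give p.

Since p = q + 20, we have 531341 = q(q + 20), so q² + 20q − 531341 = 0.
Discriminant: 20² + 4·531341 = 400 + 2125364 = 2125764; √2125764 = 1458.
q = (−20 + 1458)/2 = 719, and p = q + 20 = 739.
Check: 719 · 739 = 531341.

739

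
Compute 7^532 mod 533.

113

7^1 ≡ 7 (mod 533)
7^2 ≡ 7^2 = 49 ≡ 49 (mod 533)
7^4 ≡ 49^2 = 2401 ≡ 269 (mod 533)
7^8 ≡ 269^2 = 72361 ≡ 406 (mod 533)
7^16 ≡ 406^2 = 164836 ≡ 139 (mod 533)
7^32 ≡ 139^2 = 19321 ≡ 133 (mod 533)
7^64 ≡ 133^2 = 17689 ≡ 100 (mod 533)
7^128 ≡ 100^2 = 10000 ≡ 406 (mod 533)
7^256 ≡ 406^2 = 164836 ≡ 139 (mod 533)
7^512 ≡ 139^2 = 19321 ≡ 133 (mod 533)
532 = 512 + 16 + 4 in binary powers of 2.
So 7^532 ≡ 133 · 139 · 269 ≡ 113 (mod 533).
Since 113 ≠ 1, base 7 is a Fermat witness: 533 is composite.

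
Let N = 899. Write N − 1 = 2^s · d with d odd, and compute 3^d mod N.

641

899 − 1 = 898 = 2^1 · 449, so d = 449.
3^1 ≡ 3 (mod 899)
3^2 ≡ 3^2 = 9 ≡ 9 (mod 899)
3^4 ≡ 9^2 = 81 ≡ 81 (mod 899)
3^8 ≡ 81^2 = 6561 ≡ 268 (mod 899)
3^16 ≡ 268^2 = 71824 ≡ 803 (mod 899)
3^32 ≡ 803^2 = 644809 ≡ 226 (mod 899)
3^64 ≡ 226^2 = 51076 ≡ 732 (mod 899)
3^128 ≡ 732^2 = 535824 ≡ 20 (mod 899)
3^256 ≡ 20^2 = 400 ≡ 400 (mod 899)
449 = 256 + 128 + 64 + 1 in binary powers of 2.
So 3^449 ≡ 400 · 20 · 732 · 3 ≡ 641 (mod 899).
Squaring chain: 641; never reaches −1, so base 3 is a Miller–Rabin witness that 899 is composite.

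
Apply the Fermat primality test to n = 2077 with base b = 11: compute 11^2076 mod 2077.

283

11^1 ≡ 11 (mod 2077)
11^2 ≡ 11^2 = 121 ≡ 121 (mod 2077)
11^4 ≡ 121^2 = 14641 ≡ 102 (mod 2077)
11^8 ≡ 102^2 = 10404 ≡ 19 (mod 2077)
11^16 ≡ 19^2 = 361 ≡ 361 (mod 2077)
11^32 ≡ 361^2 = 130321 ≡ 1547 (mod 2077)
11^64 ≡ 1547^2 = 2393209 ≡ 505 (mod 2077)
11^128 ≡ 505^2 = 255025 ≡ 1631 (mod 2077)
11^256 ≡ 1631^2 = 2660161 ≡ 1601 (mod 2077)
11^512 ≡ 1601^2 = 2563201 ≡ 183 (mod 2077)
11^1024 ≡ 183^2 = 33489 ≡ 257 (mod 2077)
11^2048 ≡ 257^2 = 66049 ≡ 1662 (mod 2077)
2076 = 2048 + 16 + 8 + 4 in binary powers of 2.
So 11^2076 ≡ 1662 · 361 · 19 · 102 ≡ 283 (mod 2077).
Since 283 ≠ 1, base 11 is a Fermat witness: 2077 is composite.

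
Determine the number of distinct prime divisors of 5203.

2

5203 = 11^2 · 43
5203 = 11^2 · 43, which has 2 distinct prime factors.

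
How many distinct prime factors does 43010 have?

5

43010 = 2 · 21505
21505 = 5 · 4301
4301 = 11 · 391
391 = 17 · 23
43010 = 2 · 5 · 11 · 17 · 23, which has 5 distinct prime factors.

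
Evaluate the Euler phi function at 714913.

Factor: 714913 = 19 · 191 · 197.
φ(714913) = (19−1) · (191−1) · (197−1) = 18 · 190 · 196 = 670320.

670320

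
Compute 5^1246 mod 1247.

436

5^1 ≡ 5 (mod 1247)
5^2 ≡ 5^2 = 25 ≡ 25 (mod 1247)
5^4 ≡ 25^2 = 625 ≡ 625 (mod 1247)
5^8 ≡ 625^2 = 390625 ≡ 314 (mod 1247)
5^16 ≡ 314^2 = 98596 ≡ 83 (mod 1247)
5^32 ≡ 83^2 = 6889 ≡ 654 (mod 1247)
5^64 ≡ 654^2 = 427716 ≡ 1242 (mod 1247)
5^128 ≡ 1242^2 = 1542564 ≡ 25 (mod 1247)
5^256 ≡ 25^2 = 625 ≡ 625 (mod 1247)
5^512 ≡ 625^2 = 390625 ≡ 314 (mod 1247)
5^1024 ≡ 314^2 = 98596 ≡ 83 (mod 1247)
1246 = 1024 + 128 + 64 + 16 + 8 + 4 + 2 in binary powers of 2.
So 5^1246 ≡ 83 · 25 · 1242 · 83 · 314 · 625 · 25 ≡ 436 (mod 1247).
Since 436 ≠ 1, base 5 is a Fermat witness: 1247 is composite.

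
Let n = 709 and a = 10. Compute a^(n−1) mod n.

1

10^1 ≡ 10 (mod 709)
10^2 ≡ 10^2 = 100 ≡ 100 (mod 709)
10^4 ≡ 100^2 = 10000 ≡ 74 (mod 709)
10^8 ≡ 74^2 = 5476 ≡ 513 (mod 709)
10^16 ≡ 513^2 = 263169 ≡ 130 (mod 709)
10^32 ≡ 130^2 = 16900 ≡ 593 (mod 709)
10^64 ≡ 593^2 = 351649 ≡ 694 (mod 709)
10^128 ≡ 694^2 = 481636 ≡ 225 (mod 709)
10^256 ≡ 225^2 = 50625 ≡ 286 (mod 709)
10^512 ≡ 286^2 = 81796 ≡ 261 (mod 709)
708 = 512 + 128 + 64 + 4 in binary powers of 2.
So 10^708 ≡ 261 · 225 · 694 · 74 ≡ 1 (mod 709).
Since the result is 1, base 10 gives no evidence that 709 is composite.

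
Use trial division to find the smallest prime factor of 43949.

43949 is odd.
Digit sum 29, not divisible by 3.
Ends in 9: not divisible by 5.
7: 43949 = 7·6278 + 3
11: 43949 = 11·3995 + 4
13: 43949 = 13·3380 + 9
17: 43949 = 17·2585 + 4
19: 43949 = 19·2313 + 2
23: 43949 = 23·1910 + 19
29: 43949 = 29·1515 + 14
31: 43949 = 31·1417 + 22
37: 43949 = 37·1187 + 30
41: 43949 = 41·1071 + 38
43: 43949 = 43·1022 + 3
47: 43949 = 47·935 + 4
53: 43949 = 53·829 + 12
59: 43949 = 59·744 + 53
61: 43949 = 61·720 + 29
67: 43949 = 67·655 + 64
71: 43949 = 71·619

71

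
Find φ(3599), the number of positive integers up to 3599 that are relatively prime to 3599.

3480

Factor: 3599 = 59 · 61.
φ(3599) = (59−1) · (61−1) = 58 · 60 = 3480.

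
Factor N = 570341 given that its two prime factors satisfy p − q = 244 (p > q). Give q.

Since p = q + 244, we have 570341 = q(q + 244), so q² + 244q − 570341 = 0.
Discriminant: 244² + 4·570341 = 59536 + 2281364 = 2340900; √2340900 = 1530.
q = (−244 + 1530)/2 = 643, and p = q + 244 = 887.
Check: 643 · 887 = 570341.

643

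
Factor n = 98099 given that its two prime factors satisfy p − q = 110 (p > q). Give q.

263

Since p = q + 110, we have 98099 = q(q + 110), so q² + 110q − 98099 = 0.
Discriminant: 110² + 4·98099 = 12100 + 392396 = 404496; √404496 = 636.
q = (−110 + 636)/2 = 263, and p = q + 110 = 373.
Check: 263 · 373 = 98099.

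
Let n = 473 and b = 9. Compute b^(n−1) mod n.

444

9^1 ≡ 9 (mod 473)
9^2 ≡ 9^2 = 81 ≡ 81 (mod 473)
9^4 ≡ 81^2 = 6561 ≡ 412 (mod 473)
9^8 ≡ 412^2 = 169744 ≡ 410 (mod 473)
9^16 ≡ 410^2 = 168100 ≡ 185 (mod 473)
9^32 ≡ 185^2 = 34225 ≡ 169 (mod 473)
9^64 ≡ 169^2 = 28561 ≡ 181 (mod 473)
9^128 ≡ 181^2 = 32761 ≡ 124 (mod 473)
9^256 ≡ 124^2 = 15376 ≡ 240 (mod 473)
472 = 256 + 128 + 64 + 16 + 8 in binary powers of 2.
So 9^472 ≡ 240 · 124 · 181 · 185 · 410 ≡ 444 (mod 473).
Since 444 ≠ 1, base 9 is a Fermat witness: 473 is composite.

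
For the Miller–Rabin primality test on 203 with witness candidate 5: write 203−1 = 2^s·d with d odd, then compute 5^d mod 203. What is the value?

38

203 − 1 = 202 = 2^1 · 101, so d = 101.
5^1 ≡ 5 (mod 203)
5^2 ≡ 5^2 = 25 ≡ 25 (mod 203)
5^4 ≡ 25^2 = 625 ≡ 16 (mod 203)
5^8 ≡ 16^2 = 256 ≡ 53 (mod 203)
5^16 ≡ 53^2 = 2809 ≡ 170 (mod 203)
5^32 ≡ 170^2 = 28900 ≡ 74 (mod 203)
5^64 ≡ 74^2 = 5476 ≡ 198 (mod 203)
101 = 64 + 32 + 4 + 1 in binary powers of 2.
So 5^101 ≡ 198 · 74 · 16 · 5 ≡ 38 (mod 203).
Squaring chain: 38; never reaches −1, so base 5 is a Miller–Rabin witness that 203 is composite.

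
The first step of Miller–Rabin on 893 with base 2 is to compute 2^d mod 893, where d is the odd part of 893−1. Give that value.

893 − 1 = 892 = 2^2 · 223, so d = 223.
2^1 ≡ 2 (mod 893)
2^2 ≡ 2^2 = 4 ≡ 4 (mod 893)
2^4 ≡ 4^2 = 16 ≡ 16 (mod 893)
2^8 ≡ 16^2 = 256 ≡ 256 (mod 893)
2^16 ≡ 256^2 = 65536 ≡ 347 (mod 893)
2^32 ≡ 347^2 = 120409 ≡ 747 (mod 893)
2^64 ≡ 747^2 = 558009 ≡ 777 (mod 893)
2^128 ≡ 777^2 = 603729 ≡ 61 (mod 893)
223 = 128 + 64 + 16 + 8 + 4 + 2 + 1 in binary powers of 2.
So 2^223 ≡ 61 · 777 · 347 · 256 · 16 · 4 · 2 ≡ 394 (mod 893).
Squaring chain: 394 → 747; never reaches −1, so base 2 is a Miller–Rabin witness that 893 is composite.

394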